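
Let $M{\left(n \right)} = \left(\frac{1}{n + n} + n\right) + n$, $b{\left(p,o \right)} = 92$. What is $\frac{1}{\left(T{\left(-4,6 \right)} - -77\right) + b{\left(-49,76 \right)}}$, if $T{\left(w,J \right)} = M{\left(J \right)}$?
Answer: $\frac{12}{2173} \approx 0.0055223$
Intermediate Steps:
$M{\left(n \right)} = \frac{1}{2 n} + 2 n$ ($M{\left(n \right)} = \left(\frac{1}{2 n} + n\right) + n = \left(n + \frac{1}{2 n}\right) + n = \frac{1}{2 n} + 2 n$)
$T{\left(w,J \right)} = \frac{1}{2 J} + 2 J$
$\frac{1}{\left(T{\left(-4,6 \right)} - -77\right) + b{\left(-49,76 \right)}} = \frac{1}{\left(\left(\frac{1}{2 \cdot 6} + 2 \cdot 6\right) - -77\right) + 92} = \frac{1}{\left(\left(\frac{1}{2} \cdot \frac{1}{6} + 12\right) + 77\right) + 92} = \frac{1}{\left(\left(\frac{1}{12} + 12\right) + 77\right) + 92} = \frac{1}{\left(\frac{145}{12} + 77\right) + 92} = \frac{1}{\frac{1069}{12} + 92} = \frac{1}{\frac{2173}{12}} = \frac{12}{2173}$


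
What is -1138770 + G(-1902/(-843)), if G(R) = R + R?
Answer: -319993102/281 ≈ -1.1388e+6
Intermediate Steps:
G(R) = 2*R
-1138770 + G(-1902/(-843)) = -1138770 + 2*(-1902/(-843)) = -1138770 + 2*(-1902*(-1/843)) = -1138770 + 2*(634/281) = -1138770 + 1268/281 = -319993102/281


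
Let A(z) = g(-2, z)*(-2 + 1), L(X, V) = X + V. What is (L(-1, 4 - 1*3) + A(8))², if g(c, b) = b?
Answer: 64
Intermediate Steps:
L(X, V) = V + X
A(z) = -z (A(z) = z*(-2 + 1) = z*(-1) = -z)
(L(-1, 4 - 1*3) + A(8))² = (((4 - 1*3) - 1) - 1*8)² = (((4 - 3) - 1) - 8)² = ((1 - 1) - 8)² = (0 - 8)² = (-8)² = 64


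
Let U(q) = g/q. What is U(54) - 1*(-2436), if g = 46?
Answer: 65795/27 ≈ 2436.9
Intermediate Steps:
U(q) = 46/q
U(54) - 1*(-2436) = 46/54 - 1*(-2436) = 46*(1/54) + 2436 = 23/27 + 2436 = 65795/27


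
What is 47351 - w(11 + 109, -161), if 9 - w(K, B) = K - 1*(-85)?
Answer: 47547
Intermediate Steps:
w(K, B) = -76 - K (w(K, B) = 9 - (K - 1*(-85)) = 9 - (K + 85) = 9 - (85 + K) = 9 + (-85 - K) = -76 - K)
47351 - w(11 + 109, -161) = 47351 - (-76 - (11 + 109)) = 47351 - (-76 - 1*120) = 47351 - (-76 - 120) = 47351 - 1*(-196) = 47351 + 196 = 47547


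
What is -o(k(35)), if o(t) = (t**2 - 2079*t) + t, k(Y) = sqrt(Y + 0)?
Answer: -35 + 2078*sqrt(35) ≈ 12259.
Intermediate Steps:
k(Y) = sqrt(Y)
o(t) = t**2 - 2078*t
-o(k(35)) = -sqrt(35)*(-2078 + sqrt(35))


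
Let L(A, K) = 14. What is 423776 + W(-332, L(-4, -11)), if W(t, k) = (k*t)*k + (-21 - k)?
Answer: 358669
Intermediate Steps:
W(t, k) = -21 - k + t*k**2 (W(t, k) = t*k**2 + (-21 - k) = -21 - k + t*k**2)
423776 + W(-332, L(-4, -11)) = 423776 + (-21 - 1*14 - 332*14**2) = 423776 + (-21 - 14 - 332*196) = 423776 + (-21 - 14 - 65072) = 423776 - 65107 = 358669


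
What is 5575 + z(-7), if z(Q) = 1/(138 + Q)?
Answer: 730326/131 ≈ 5575.0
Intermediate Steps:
5575 + z(-7) = 5575 + 1/(138 - 7) = 5575 + 1/131 = 730326/131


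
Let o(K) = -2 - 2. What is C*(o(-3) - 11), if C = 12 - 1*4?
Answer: -120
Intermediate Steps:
C = 8 (C = 12 - 4 = 8)
o(K) = -4
C*(o(-3) - 11) = 8*(-4 - 11) = 8*(-15) = -120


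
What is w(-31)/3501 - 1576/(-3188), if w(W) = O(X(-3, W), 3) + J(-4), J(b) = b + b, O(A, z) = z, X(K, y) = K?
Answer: 1375409/2790297 ≈ 0.49293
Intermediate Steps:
J(b) = 2*b
w(W) = -5 (w(W) = 3 + 2*(-4) = 3 - 8 = -5)
w(-31)/3501 - 1576/(-3188) = -5/3501 - 1576/(-3188) = -5*1/3501 - 1576*(-1/3188) = -5/3501 + 394/797 = 1375409/2790297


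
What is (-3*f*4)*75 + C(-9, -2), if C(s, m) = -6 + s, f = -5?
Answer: 4485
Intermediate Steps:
(-3*f*4)*75 + C(-9, -2) = (-3*(-5)*4)*75 + (-6 - 9) = (15*4)*75 - 15 = 60*75 - 15 = 4500 - 15 = 4485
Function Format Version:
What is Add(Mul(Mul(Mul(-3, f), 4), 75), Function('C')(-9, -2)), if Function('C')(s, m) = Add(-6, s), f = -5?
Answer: 4485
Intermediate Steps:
Add(Mul(Mul(Mul(-3, f), 4), 75), Function('C')(-9, -2)) = Add(Mul(Mul(Mul(-3, -5), 4), 75), Add(-6, -9)) = Add(Mul(Mul(15, 4), 75), -15) = Add(Mul(60, 75), -15) = Add(4500, -15) = 4485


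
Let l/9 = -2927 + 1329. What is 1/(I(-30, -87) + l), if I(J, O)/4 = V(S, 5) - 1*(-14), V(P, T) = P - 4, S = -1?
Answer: -1/14346 ≈ -6.9706e-5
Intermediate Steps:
V(P, T) = -4 + P
l = -14382 (l = 9*(-2927 + 1329) = 9*(-1598) = -14382)
I(J, O) = 36 (I(J, O) = 4*((-4 - 1) - 1*(-14)) = 4*(-5 + 14) = 4*9 = 36)
1/(I(-30, -87) + l) = 1/(36 - 14382) = 1/(-14346) = -1/14346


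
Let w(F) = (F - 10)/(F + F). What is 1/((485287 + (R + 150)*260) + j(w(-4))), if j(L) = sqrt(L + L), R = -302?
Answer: 127362/56773776653 - sqrt(14)/397416436571 ≈ 2.2433e-6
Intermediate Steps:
w(F) = (-10 + F)/(2*F) (w(F) = (-10 + F)/((2*F)) = (-10 + F)*(1/(2*F)) = (-10 + F)/(2*F))
j(L) = sqrt(2)*sqrt(L) (j(L) = sqrt(2*L) = sqrt(2)*sqrt(L))
1/((485287 + (R + 150)*260) + j(w(-4))) = 1/((485287 + (-302 + 150)*260) + sqrt(2)*sqrt((1/2)*(-10 - 4)/(-4))) = 1/((485287 - 152*260) + sqrt(2)*sqrt((1/2)*(-1/4)*(-14))) = 1/((485287 - 39520) + sqrt(2)*sqrt(7/4)) = 1/(445767 + sqrt(2)*(sqrt(7)/2)) = 1/(445767 + sqrt(14)/2)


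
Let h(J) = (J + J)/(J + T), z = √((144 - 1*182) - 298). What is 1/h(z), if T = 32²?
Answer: ½ - 128*I*√21/21 ≈ 0.5 - 27.932*I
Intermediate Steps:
T = 1024
z = 4*I*√21 (z = √((144 - 182) - 298) = √(-38 - 298) = √(-336) = 4*I*√21 ≈ 18.33*I)
h(J) = 2*J/(1024 + J) (h(J) = (J + J)/(J + 1024) = (2*J)/(1024 + J) = 2*J/(1024 + J))
1/h(z) = 1/(2*(4*I*√21)/(1024 + 4*I*√21)) = 1/(8*I*√21/(1024 + 4*I*√21)) = -I*√21*(1024 + 4*I*√21)/168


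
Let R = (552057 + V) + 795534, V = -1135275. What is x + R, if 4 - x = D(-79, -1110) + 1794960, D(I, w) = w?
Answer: -1581530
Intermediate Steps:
R = 212316 (R = (552057 - 1135275) + 795534 = -583218 + 795534 = 212316)
x = -1793846 (x = 4 - (-1110 + 1794960) = 4 - 1*1793850 = 4 - 1793850 = -1793846)
x + R = -1793846 + 212316 = -1581530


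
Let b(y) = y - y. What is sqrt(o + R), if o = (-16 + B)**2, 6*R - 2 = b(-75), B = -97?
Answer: 2*sqrt(28731)/3 ≈ 113.00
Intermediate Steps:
b(y) = 0
R = 1/3 (R = 1/3 + (1/6)*0 = 1/3 + 0 = 1/3 ≈ 0.33333)
o = 12769 (o = (-16 - 97)**2 = (-113)**2 = 12769)
sqrt(o + R) = sqrt(12769 + 1/3) = sqrt(38308/3) = 2*sqrt(28731)/3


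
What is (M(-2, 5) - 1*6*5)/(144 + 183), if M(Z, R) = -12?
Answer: -14/109 ≈ -0.12844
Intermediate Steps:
(M(-2, 5) - 1*6*5)/(144 + 183) = (-12 - 1*6*5)/(144 + 183) = (-12 - 6*5)/327 = (-12 - 30)*(1/327) = -42*1/327 = -14/109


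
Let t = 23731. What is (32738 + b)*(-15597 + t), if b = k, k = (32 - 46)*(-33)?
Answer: 270048800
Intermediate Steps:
k = 462 (k = -14*(-33) = 462)
b = 462
(32738 + b)*(-15597 + t) = (32738 + 462)*(-15597 + 23731) = 33200*8134 = 270048800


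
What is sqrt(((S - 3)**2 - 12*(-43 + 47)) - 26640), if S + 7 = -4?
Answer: 2*I*sqrt(6623) ≈ 162.76*I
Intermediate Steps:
S = -11 (S = -7 - 4 = -11)
sqrt(((S - 3)**2 - 12*(-43 + 47)) - 26640) = sqrt(((-11 - 3)**2 - 12*(-43 + 47)) - 26640) = sqrt(((-14)**2 - 12*4) - 26640) = sqrt((196 - 48) - 26640) = sqrt(148 - 26640) = sqrt(-26492) = 2*I*sqrt(6623)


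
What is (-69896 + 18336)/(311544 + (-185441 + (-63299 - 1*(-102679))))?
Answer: -51560/165483 ≈ -0.31157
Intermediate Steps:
(-69896 + 18336)/(311544 + (-185441 + (-63299 - 1*(-102679)))) = -51560/(311544 + (-185441 + (-63299 + 102679))) = -51560/(311544 + (-185441 + 39380)) = -51560/(311544 - 146061) = -51560/165483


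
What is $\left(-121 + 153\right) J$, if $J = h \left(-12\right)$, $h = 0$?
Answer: $0$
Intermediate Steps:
$J = 0$ ($J = 0 \left(-12\right) = 0$)
$\left(-121 + 153\right) J = \left(-121 + 153\right) 0 = 32 \cdot 0 = 0$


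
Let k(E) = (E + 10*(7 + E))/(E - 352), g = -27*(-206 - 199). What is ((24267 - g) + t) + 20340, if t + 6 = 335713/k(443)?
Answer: 196960921/4943 ≈ 39846.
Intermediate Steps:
g = 10935 (g = -27*(-405) = 10935)
k(E) = (70 + 11*E)/(-352 + E) (k(E) = (E + (70 + 10*E))/(-352 + E) = (70 + 11*E)/(-352 + E))
t = 30520225/4943 (t = -6 + 335713/(((70 + 11*443)/(-352 + 443))) = -6 + 335713/(((70 + 4873)/91)) = -6 + 335713/(((1/91)*4943)) = -6 + 335713/(4943/91) = -6 + 335713*(91/4943) = -6 + 30549883/4943 = 30520225/4943 ≈ 6174.4)
((24267 - g) + t) + 20340 = ((24267 - 1*10935) + 30520225/4943) + 20340 = ((24267 - 10935) + 30520225/4943) + 20340 = (13332 + 30520225/4943) + 20340 = 96420301/4943 + 20340 = 196960921/4943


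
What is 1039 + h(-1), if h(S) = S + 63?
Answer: 1101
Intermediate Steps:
h(S) = 63 + S
1039 + h(-1) = 1039 + (63 - 1) = 1039 + 62 = 1101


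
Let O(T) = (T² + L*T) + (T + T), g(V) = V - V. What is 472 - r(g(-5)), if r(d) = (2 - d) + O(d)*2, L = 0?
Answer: 470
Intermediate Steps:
g(V) = 0
O(T) = T² + 2*T (O(T) = (T² + 0*T) + (T + T) = (T² + 0) + 2*T = T² + 2*T)
r(d) = 2 - d + 2*d*(2 + d) (r(d) = (2 - d) + (d*(2 + d))*2 = (2 - d) + 2*d*(2 + d) = 2 - d + 2*d*(2 + d))
472 - r(g(-5)) = 472 - (2 - 1*0 + 2*0*(2 + 0)) = 472 - (2 + 0 + 2*0*2) = 472 - (2 + 0 + 0) = 472 - 1*2 = 472 - 2 = 470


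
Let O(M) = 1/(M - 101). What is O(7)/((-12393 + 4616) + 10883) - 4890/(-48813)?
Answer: 475885049/4750546244 ≈ 0.10017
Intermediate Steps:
O(M) = 1/(-101 + M)
O(7)/((-12393 + 4616) + 10883) - 4890/(-48813) = 1/((-101 + 7)*((-12393 + 4616) + 10883)) - 4890/(-48813) = 1/((-94)*(-7777 + 10883)) - 4890*(-1/48813) = -1/94/3106 + 1630/16271 = -1/94*1/3106 + 1630/16271 = -1/291964 + 1630/16271 = 475885049/4750546244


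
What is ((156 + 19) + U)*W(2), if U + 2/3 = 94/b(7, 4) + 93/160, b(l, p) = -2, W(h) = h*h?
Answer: 61399/120 ≈ 511.66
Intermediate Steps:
W(h) = h²
U = -22601/480 (U = -⅔ + (94/(-2) + 93/160) = -⅔ + (94*(-½) + 93*(1/160)) = -⅔ + (-47 + 93/160) = -⅔ - 7427/160 = -22601/480 ≈ -47.085)
((156 + 19) + U)*W(2) = ((156 + 19) - 22601/480)*2² = (175 - 22601/480)*4 = (61399/480)*4 = 61399/120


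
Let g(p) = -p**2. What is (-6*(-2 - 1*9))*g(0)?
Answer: 0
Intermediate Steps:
(-6*(-2 - 1*9))*g(0) = (-6*(-2 - 1*9))*(-1*0**2) = (-6*(-2 - 9))*(-1*0) = -6*(-11)*0 = 66*0 = 0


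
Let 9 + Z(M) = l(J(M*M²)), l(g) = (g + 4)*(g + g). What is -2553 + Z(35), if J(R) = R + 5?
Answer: 3677729278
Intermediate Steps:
J(R) = 5 + R
l(g) = 2*g*(4 + g) (l(g) = (4 + g)*(2*g) = 2*g*(4 + g))
Z(M) = -9 + 2*(5 + M³)*(9 + M³) (Z(M) = -9 + 2*(5 + M*M²)*(4 + (5 + M*M²)) = -9 + 2*(5 + M³)*(4 + (5 + M³)) = -9 + 2*(5 + M³)*(9 + M³))
-2553 + Z(35) = -2553 + (81 + 2*35⁶ + 28*35³) = -2553 + (81 + 2*1838265625 + 28*42875) = -2553 + (81 + 3676531250 + 1200500) = -2553 + 3677731831 = 3677729278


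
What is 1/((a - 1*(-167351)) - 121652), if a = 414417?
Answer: 1/460116 ≈ 2.1734e-6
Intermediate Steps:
1/((a - 1*(-167351)) - 121652) = 1/((414417 - 1*(-167351)) - 121652) = 1/((414417 + 167351) - 121652) = 1/(581768 - 121652) = 1/460116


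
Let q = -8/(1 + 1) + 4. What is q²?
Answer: 0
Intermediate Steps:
q = 0 (q = -8/2 + 4 = -8*½ + 4 = -4 + 4 = 0)
q² = 0² = 0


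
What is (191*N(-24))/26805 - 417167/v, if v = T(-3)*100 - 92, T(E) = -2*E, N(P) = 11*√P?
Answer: -417167/508 + 4202*I*√6/26805 ≈ -821.2 + 0.38399*I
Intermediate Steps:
v = 508 (v = -2*(-3)*100 - 92 = 6*100 - 92 = 600 - 92 = 508)
(191*N(-24))/26805 - 417167/v = (191*(11*√(-24)))/26805 - 417167/508 = (191*(11*(2*I*√6)))*(1/26805) - 417167*1/508 = (191*(22*I*√6))*(1/26805) - 417167/508 = (4202*I*√6)*(1/26805) - 417167/508 = 4202*I*√6/26805 - 417167/508 = -417167/508 + 4202*I*√6/26805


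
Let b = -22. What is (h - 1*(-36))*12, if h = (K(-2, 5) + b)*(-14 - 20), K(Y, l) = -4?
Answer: 11040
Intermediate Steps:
h = 884 (h = (-4 - 22)*(-14 - 20) = -26*(-34) = 884)
(h - 1*(-36))*12 = (884 - 1*(-36))*12 = (884 + 36)*12 = 920*12 = 11040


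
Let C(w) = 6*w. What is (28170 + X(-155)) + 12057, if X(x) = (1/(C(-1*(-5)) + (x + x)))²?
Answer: 3153796801/78400 ≈ 40227.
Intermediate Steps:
X(x) = (30 + 2*x)⁻² (X(x) = (1/(6*(-1*(-5)) + (x + x)))² = (1/(6*5 + 2*x))² = (1/(30 + 2*x))² = (30 + 2*x)⁻²)
(28170 + X(-155)) + 12057 = (28170 + 1/(4*(15 - 155)²)) + 12057 = (28170 + (¼)/(-140)²) + 12057 = (28170 + (¼)*(1/19600)) + 12057 = (28170 + 1/78400) + 12057 = 2208528001/78400 + 12057 = 3153796801/78400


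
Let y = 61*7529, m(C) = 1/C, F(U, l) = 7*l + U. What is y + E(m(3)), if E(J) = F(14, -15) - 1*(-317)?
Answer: 459495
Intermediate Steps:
F(U, l) = U + 7*l
E(J) = 226 (E(J) = (14 + 7*(-15)) - 1*(-317) = (14 - 105) + 317 = -91 + 317 = 226)
y = 459269
y + E(m(3)) = 459269 + 226 = 459495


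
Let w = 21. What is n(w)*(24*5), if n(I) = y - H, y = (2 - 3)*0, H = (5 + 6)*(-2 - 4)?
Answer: 7920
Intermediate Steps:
H = -66 (H = 11*(-6) = -66)
y = 0 (y = -1*0 = 0)
n(I) = 66 (n(I) = 0 - 1*(-66) = 0 + 66 = 66)
n(w)*(24*5) = 66*(24*5) = 66*120 = 7920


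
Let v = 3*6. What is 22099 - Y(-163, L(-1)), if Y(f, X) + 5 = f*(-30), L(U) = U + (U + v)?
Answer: 17214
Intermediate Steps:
v = 18
L(U) = 18 + 2*U (L(U) = U + (U + 18) = U + (18 + U) = 18 + 2*U)
Y(f, X) = -5 - 30*f (Y(f, X) = -5 + f*(-30) = -5 - 30*f)
22099 - Y(-163, L(-1)) = 22099 - (-5 - 30*(-163)) = 22099 - (-5 + 4890) = 22099 - 1*4885 = 22099 - 4885 = 17214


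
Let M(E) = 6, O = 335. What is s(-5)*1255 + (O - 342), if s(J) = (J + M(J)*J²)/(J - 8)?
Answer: -182066/13 ≈ -14005.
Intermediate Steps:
s(J) = (J + 6*J²)/(-8 + J) (s(J) = (J + 6*J²)/(J - 8) = (J + 6*J²)/(-8 + J))
s(-5)*1255 + (O - 342) = -5*(1 + 6*(-5))/(-8 - 5)*1255 + (335 - 342) = -5*(1 - 30)/(-13)*1255 - 7 = -5*(-1/13)*(-29)*1255 - 7 = -145/13*1255 - 7 = -181975/13 - 7 = -182066/13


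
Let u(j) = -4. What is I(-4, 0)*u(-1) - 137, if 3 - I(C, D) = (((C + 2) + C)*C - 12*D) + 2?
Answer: -45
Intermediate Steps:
I(C, D) = 1 + 12*D - C*(2 + 2*C) (I(C, D) = 3 - ((((C + 2) + C)*C - 12*D) + 2) = 3 - ((((2 + C) + C)*C - 12*D) + 2) = 3 - (((2 + 2*C)*C - 12*D) + 2) = 3 - ((C*(2 + 2*C) - 12*D) + 2) = 3 - ((-12*D + C*(2 + 2*C)) + 2) = 3 - (2 - 12*D + C*(2 + 2*C)) = 3 + (-2 + 12*D - C*(2 + 2*C)) = 1 + 12*D - C*(2 + 2*C))
I(-4, 0)*u(-1) - 137 = (1 - 2*(-4) - 2*(-4)**2 + 12*0)*(-4) - 137 = (1 + 8 - 2*16 + 0)*(-4) - 137 = (1 + 8 - 32 + 0)*(-4) - 137 = -23*(-4) - 137 = 92 - 137 = -45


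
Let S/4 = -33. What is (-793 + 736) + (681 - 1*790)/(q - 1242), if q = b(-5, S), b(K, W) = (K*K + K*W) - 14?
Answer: -32438/571 ≈ -56.809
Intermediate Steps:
S = -132 (S = 4*(-33) = -132)
b(K, W) = -14 + K² + K*W (b(K, W) = (K² + K*W) - 14 = -14 + K² + K*W)
q = 671 (q = -14 + (-5)² - 5*(-132) = -14 + 25 + 660 = 671)
(-793 + 736) + (681 - 1*790)/(q - 1242) = (-793 + 736) + (681 - 1*790)/(671 - 1242) = -57 + (681 - 790)/(-571) = -57 - 109*(-1/571) = -57 + 109/571 = -32438/571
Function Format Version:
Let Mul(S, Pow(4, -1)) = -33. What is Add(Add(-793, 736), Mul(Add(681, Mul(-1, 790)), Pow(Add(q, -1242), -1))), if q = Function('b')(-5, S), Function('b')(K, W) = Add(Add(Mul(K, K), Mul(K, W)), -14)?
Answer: Rational(-32438, 571) ≈ -56.809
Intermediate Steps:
S = -132 (S = Mul(4, -33) = -132)
Function('b')(K, W) = Add(-14, Pow(K, 2), Mul(K, W)) (Function('b')(K, W) = Add(Add(Pow(K, 2), Mul(K, W)), -14) = Add(-14, Pow(K, 2), Mul(K, W)))
q = 671 (q = Add(-14, Pow(-5, 2), Mul(-5, -132)) = Add(-14, 25, 660) = 671)
Add(Add(-793, 736), Mul(Add(681, Mul(-1, 790)), Pow(Add(q, -1242), -1))) = Add(Add(-793, 736), Mul(Add(681, Mul(-1, 790)), Pow(Add(671, -1242), -1))) = Add(-57, Mul(Add(681, -790), Pow(-571, -1))) = Add(-57, Mul(-109, Rational(-1, 571))) = Add(-57, Rational(109, 571)) = Rational(-32438, 571)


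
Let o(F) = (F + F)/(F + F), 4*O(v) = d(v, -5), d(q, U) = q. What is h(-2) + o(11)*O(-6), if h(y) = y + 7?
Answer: 7/2 ≈ 3.5000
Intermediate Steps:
O(v) = v/4
o(F) = 1 (o(F) = (2*F)/((2*F)) = (2*F)*(1/(2*F)) = 1)
h(y) = 7 + y
h(-2) + o(11)*O(-6) = (7 - 2) + 1*((¼)*(-6)) = 5 + 1*(-3/2) = 5 - 3/2 = 7/2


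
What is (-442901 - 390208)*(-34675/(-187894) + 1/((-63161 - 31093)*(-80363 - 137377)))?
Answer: -98810945340737658241/642687229448040 ≈ -1.5375e+5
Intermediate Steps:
(-442901 - 390208)*(-34675/(-187894) + 1/((-63161 - 31093)*(-80363 - 137377))) = -833109*(-34675*(-1/187894) + 1/(-94254*(-217740))) = -833109*(34675/187894 + 1/20522865960) = -833109*355815188675447/1928061688344120 = -98810945340737658241/642687229448040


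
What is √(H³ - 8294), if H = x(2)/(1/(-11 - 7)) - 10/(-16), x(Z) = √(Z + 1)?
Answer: √(-6626566 - 17937504*√3)/32 ≈ 191.86*I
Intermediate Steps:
x(Z) = √(1 + Z)
H = 5/8 - 18*√3 (H = √(1 + 2)/(1/(-11 - 7)) - 10/(-16) = √3/(1/(-18)) - 10*(-1/16) = √3/(-1/18) + 5/8 = √3*(-18) + 5/8 = -18*√3 + 5/8 = 5/8 - 18*√3 ≈ -30.552)
√(H³ - 8294) = √((5/8 - 18*√3)³ - 8294) = √(-8294 + (5/8 - 18*√3)³)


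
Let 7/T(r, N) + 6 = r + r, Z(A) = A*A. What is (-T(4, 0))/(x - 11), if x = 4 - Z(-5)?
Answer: 7/64 ≈ 0.10938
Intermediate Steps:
Z(A) = A²
T(r, N) = 7/(-6 + 2*r) (T(r, N) = 7/(-6 + (r + r)) = 7/(-6 + 2*r))
x = -21 (x = 4 - 1*(-5)² = 4 - 1*25 = 4 - 25 = -21)
(-T(4, 0))/(x - 11) = (-7/(2*(-3 + 4)))/(-21 - 11) = -7/(2*1)/(-32) = -7/2*(-1/32) = 7/64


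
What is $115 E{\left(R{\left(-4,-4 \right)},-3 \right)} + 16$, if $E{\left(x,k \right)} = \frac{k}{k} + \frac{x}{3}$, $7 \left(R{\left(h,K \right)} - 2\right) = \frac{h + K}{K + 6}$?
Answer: $\frac{3901}{21} \approx 185.76$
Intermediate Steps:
$R{\left(h,K \right)} = 2 + \frac{K + h}{7 \left(6 + K\right)}$ ($R{\left(h,K \right)} = 2 + \frac{\left(h + K\right) \frac{1}{K + 6}}{7} = 2 + \frac{\left(K + h\right) \frac{1}{6 + K}}{7} = 2 + \frac{\frac{1}{6 + K} \left(K + h\right)}{7} = 2 + \frac{K + h}{7 \left(6 + K\right)}$)
$E{\left(x,k \right)} = 1 + \frac{x}{3}$ ($E{\left(x,k \right)} = 1 + x \frac{1}{3} = 1 + \frac{x}{3}$)
$115 E{\left(R{\left(-4,-4 \right)},-3 \right)} + 16 = 115 \left(1 + \frac{\frac{1}{7} \frac{1}{6 - 4} \left(84 - 4 + 15 \left(-4\right)\right)}{3}\right) + 16 = 115 \left(1 + \frac{\frac{1}{7} \cdot \frac{1}{2} \left(84 - 4 - 60\right)}{3}\right) + 16 = 115 \left(1 + \frac{\frac{1}{7} \cdot \frac{1}{2} \cdot 20}{3}\right) + 16 = 115 \left(1 + \frac{1}{3} \cdot \frac{10}{7}\right) + 16 = 115 \left(1 + \frac{10}{21}\right) + 16 = 115 \cdot \frac{31}{21} + 16 = \frac{3565}{21} + 16 = \frac{3901}{21}$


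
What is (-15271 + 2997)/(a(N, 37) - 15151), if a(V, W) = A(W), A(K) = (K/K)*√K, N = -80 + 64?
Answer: 92981687/114776382 + 6137*√37/114776382 ≈ 0.81044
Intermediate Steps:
N = -16
A(K) = √K (A(K) = 1*√K = √K)
a(V, W) = √W
(-15271 + 2997)/(a(N, 37) - 15151) = (-15271 + 2997)/(√37 - 15151) = -12274/(-15151 + √37)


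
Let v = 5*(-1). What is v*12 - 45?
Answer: -105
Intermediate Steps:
v = -5
v*12 - 45 = -5*12 - 45 = -60 - 45 = -105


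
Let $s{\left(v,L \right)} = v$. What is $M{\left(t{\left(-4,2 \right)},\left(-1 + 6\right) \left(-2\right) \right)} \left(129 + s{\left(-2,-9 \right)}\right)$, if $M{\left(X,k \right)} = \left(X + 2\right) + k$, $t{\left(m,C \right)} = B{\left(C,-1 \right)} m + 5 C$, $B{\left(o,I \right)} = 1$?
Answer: $-254$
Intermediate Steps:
$t{\left(m,C \right)} = m + 5 C$ ($t{\left(m,C \right)} = 1 m + 5 C = m + 5 C$)
$M{\left(X,k \right)} = 2 + X + k$ ($M{\left(X,k \right)} = \left(2 + X\right) + k = 2 + X + k$)
$M{\left(t{\left(-4,2 \right)},\left(-1 + 6\right) \left(-2\right) \right)} \left(129 + s{\left(-2,-9 \right)}\right) = \left(2 + \left(-4 + 5 \cdot 2\right) + \left(-1 + 6\right) \left(-2\right)\right) \left(129 - 2\right) = \left(2 + \left(-4 + 10\right) + 5 \left(-2\right)\right) 127 = \left(2 + 6 - 10\right) 127 = \left(-2\right) 127 = -254$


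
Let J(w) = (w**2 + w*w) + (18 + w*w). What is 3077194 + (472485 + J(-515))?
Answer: 4345372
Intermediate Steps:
J(w) = 18 + 3*w**2 (J(w) = (w**2 + w**2) + (18 + w**2) = 2*w**2 + (18 + w**2) = 18 + 3*w**2)
3077194 + (472485 + J(-515)) = 3077194 + (472485 + (18 + 3*(-515)**2)) = 3077194 + (472485 + (18 + 3*265225)) = 3077194 + (472485 + (18 + 795675)) = 3077194 + (472485 + 795693) = 3077194 + 1268178 = 4345372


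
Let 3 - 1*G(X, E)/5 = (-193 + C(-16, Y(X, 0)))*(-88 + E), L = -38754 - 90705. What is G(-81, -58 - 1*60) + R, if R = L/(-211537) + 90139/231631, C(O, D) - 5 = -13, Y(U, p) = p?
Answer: -10143380980780433/48998526847 ≈ -2.0701e+5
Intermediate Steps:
C(O, D) = -8 (C(O, D) = 5 - 13 = -8)
L = -129459
G(X, E) = -88425 + 1005*E (G(X, E) = 15 - 5*(-193 - 8)*(-88 + E) = 15 - (-1005)*(-88 + E) = 15 - 5*(17688 - 201*E) = 15 + (-88440 + 1005*E) = -88425 + 1005*E)
R = 49054451272/48998526847 (R = -129459/(-211537) + 90139/231631 = -129459*(-1/211537) + 90139*(1/231631) = 129459/211537 + 90139/231631 = 49054451272/48998526847 ≈ 1.0011)
G(-81, -58 - 1*60) + R = (-88425 + 1005*(-58 - 1*60)) + 49054451272/48998526847 = (-88425 + 1005*(-58 - 60)) + 49054451272/48998526847 = (-88425 + 1005*(-118)) + 49054451272/48998526847 = (-88425 - 118590) + 49054451272/48998526847 = -207015 + 49054451272/48998526847 = -10143380980780433/48998526847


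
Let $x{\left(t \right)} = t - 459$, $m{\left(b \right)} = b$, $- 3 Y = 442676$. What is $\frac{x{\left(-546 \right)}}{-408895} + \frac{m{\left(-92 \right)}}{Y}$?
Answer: $\frac{27887220}{9050400151} \approx 0.0030813$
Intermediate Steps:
$Y = - \frac{442676}{3}$ ($Y = \left(- \frac{1}{3}\right) 442676 = - \frac{442676}{3} \approx -1.4756 \cdot 10^{5}$)
$x{\left(t \right)} = -459 + t$
$\frac{x{\left(-546 \right)}}{-408895} + \frac{m{\left(-92 \right)}}{Y} = \frac{-459 - 546}{-408895} - \frac{92}{- \frac{442676}{3}} = \left(-1005\right) \left(- \frac{1}{408895}\right) - - \frac{69}{110669} = \frac{201}{81779} + \frac{69}{110669} = \frac{27887220}{9050400151}$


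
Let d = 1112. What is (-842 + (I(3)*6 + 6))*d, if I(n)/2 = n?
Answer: -889600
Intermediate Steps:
I(n) = 2*n
(-842 + (I(3)*6 + 6))*d = (-842 + ((2*3)*6 + 6))*1112 = (-842 + (6*6 + 6))*1112 = (-842 + (36 + 6))*1112 = (-842 + 42)*1112 = -800*1112 = -889600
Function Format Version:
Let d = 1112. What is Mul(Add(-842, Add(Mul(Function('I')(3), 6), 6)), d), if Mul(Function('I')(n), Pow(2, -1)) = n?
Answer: -889600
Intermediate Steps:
Function('I')(n) = Mul(2, n)
Mul(Add(-842, Add(Mul(Function('I')(3), 6), 6)), d) = Mul(Add(-842, Add(Mul(Mul(2, 3), 6), 6)), 1112) = Mul(Add(-842, Add(Mul(6, 6), 6)), 1112) = Mul(Add(-842, Add(36, 6)), 1112) = Mul(Add(-842, 42), 1112) = Mul(-800, 1112) = -889600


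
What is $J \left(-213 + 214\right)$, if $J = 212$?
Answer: $212$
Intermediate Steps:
$J \left(-213 + 214\right) = 212 \left(-213 + 214\right) = 212 \cdot 1 = 212$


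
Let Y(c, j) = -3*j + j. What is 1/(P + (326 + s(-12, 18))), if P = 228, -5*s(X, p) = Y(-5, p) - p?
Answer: 5/2824 ≈ 0.0017705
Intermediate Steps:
Y(c, j) = -2*j
s(X, p) = 3*p/5 (s(X, p) = -(-2*p - p)/5 = -(-3)*p/5 = 3*p/5)
1/(P + (326 + s(-12, 18))) = 1/(228 + (326 + (3/5)*18)) = 1/(228 + (326 + 54/5)) = 1/(228 + 1684/5) = 1/(2824/5) = 5/2824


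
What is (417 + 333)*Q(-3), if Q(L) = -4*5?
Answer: -15000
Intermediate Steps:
Q(L) = -20
(417 + 333)*Q(-3) = (417 + 333)*(-20) = 750*(-20) = -15000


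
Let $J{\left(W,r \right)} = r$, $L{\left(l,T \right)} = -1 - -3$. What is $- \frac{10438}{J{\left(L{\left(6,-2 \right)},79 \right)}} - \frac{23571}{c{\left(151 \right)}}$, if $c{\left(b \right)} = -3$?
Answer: $\frac{610265}{79} \approx 7724.9$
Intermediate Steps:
$L{\left(l,T \right)} = 2$ ($L{\left(l,T \right)} = -1 + 3 = 2$)
$- \frac{10438}{J{\left(L{\left(6,-2 \right)},79 \right)}} - \frac{23571}{c{\left(151 \right)}} = - \frac{10438}{79} - \frac{23571}{-3} = \left(-10438\right) \frac{1}{79} - -7857 = - \frac{10438}{79} + 7857 = \frac{610265}{79}$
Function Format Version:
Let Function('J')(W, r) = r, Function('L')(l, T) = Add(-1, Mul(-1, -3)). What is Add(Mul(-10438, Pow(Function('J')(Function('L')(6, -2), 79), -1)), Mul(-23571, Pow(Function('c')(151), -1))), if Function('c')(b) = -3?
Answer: Rational(610265, 79) ≈ 7724.9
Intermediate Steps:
Function('L')(l, T) = 2 (Function('L')(l, T) = Add(-1, 3) = 2)
Add(Mul(-10438, Pow(Function('J')(Function('L')(6, -2), 79), -1)), Mul(-23571, Pow(Function('c')(151), -1))) = Add(Mul(-10438, Pow(79, -1)), Mul(-23571, Pow(-3, -1))) = Add(Mul(-10438, Rational(1, 79)), Mul(-23571, Rational(-1, 3))) = Add(Rational(-10438, 79), 7857) = Rational(610265, 79)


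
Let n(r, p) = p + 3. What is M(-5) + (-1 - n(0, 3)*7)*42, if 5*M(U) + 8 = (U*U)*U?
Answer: -9163/5 ≈ -1832.6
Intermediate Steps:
n(r, p) = 3 + p
M(U) = -8/5 + U³/5 (M(U) = -8/5 + ((U*U)*U)/5 = -8/5 + (U²*U)/5 = -8/5 + U³/5)
M(-5) + (-1 - n(0, 3)*7)*42 = (-8/5 + (⅕)*(-5)³) + (-1 - (3 + 3)*7)*42 = (-8/5 + (⅕)*(-125)) + (-1 - 6*7)*42 = (-8/5 - 25) + (-1 - 1*42)*42 = -133/5 + (-1 - 42)*42 = -133/5 - 43*42 = -133/5 - 1806 = -9163/5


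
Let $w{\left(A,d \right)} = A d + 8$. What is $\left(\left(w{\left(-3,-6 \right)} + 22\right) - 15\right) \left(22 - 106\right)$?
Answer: $-2772$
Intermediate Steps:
$w{\left(A,d \right)} = 8 + A d$
$\left(\left(w{\left(-3,-6 \right)} + 22\right) - 15\right) \left(22 - 106\right) = \left(\left(\left(8 - -18\right) + 22\right) - 15\right) \left(22 - 106\right) = \left(\left(\left(8 + 18\right) + 22\right) - 15\right) \left(-84\right) = \left(\left(26 + 22\right) - 15\right) \left(-84\right) = \left(48 - 15\right) \left(-84\right) = 33 \left(-84\right) = -2772$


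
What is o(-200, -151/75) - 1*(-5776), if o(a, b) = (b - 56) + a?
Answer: 413849/75 ≈ 5518.0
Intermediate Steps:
o(a, b) = -56 + a + b (o(a, b) = (-56 + b) + a = -56 + a + b)
o(-200, -151/75) - 1*(-5776) = (-56 - 200 - 151/75) - 1*(-5776) = (-56 - 200 - 151*1/75) + 5776 = (-56 - 200 - 151/75) + 5776 = -19351/75 + 5776 = 413849/75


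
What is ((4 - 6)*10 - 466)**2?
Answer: 236196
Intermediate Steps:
((4 - 6)*10 - 466)**2 = (-2*10 - 466)**2 = (-20 - 466)**2 = (-486)**2 = 236196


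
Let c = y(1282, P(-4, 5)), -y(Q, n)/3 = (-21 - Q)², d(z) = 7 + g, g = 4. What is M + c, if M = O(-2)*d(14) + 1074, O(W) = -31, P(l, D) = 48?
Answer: -5092694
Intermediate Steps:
d(z) = 11 (d(z) = 7 + 4 = 11)
y(Q, n) = -3*(-21 - Q)²
c = -5093427 (c = -3*(21 + 1282)² = -3*1303² = -3*1697809 = -5093427)
M = 733 (M = -31*11 + 1074 = -341 + 1074 = 733)
M + c = 733 - 5093427 = -5092694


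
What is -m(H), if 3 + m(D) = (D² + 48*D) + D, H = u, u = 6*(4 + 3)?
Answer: -3819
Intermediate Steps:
u = 42 (u = 6*7 = 42)
H = 42
m(D) = -3 + D² + 49*D (m(D) = -3 + ((D² + 48*D) + D) = -3 + (D² + 49*D) = -3 + D² + 49*D)
-m(H) = -(-3 + 42² + 49*42) = -(-3 + 1764 + 2058) = -1*3819 = -3819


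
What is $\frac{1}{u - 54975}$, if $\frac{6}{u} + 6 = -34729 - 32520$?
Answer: $- \frac{67255}{3697343631} \approx -1.819 \cdot 10^{-5}$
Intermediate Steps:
$u = - \frac{6}{67255}$ ($u = \frac{6}{-6 - 67249} = \frac{6}{-67255} = 6 \left(- \frac{1}{67255}\right) = - \frac{6}{67255} \approx -8.9213 \cdot 10^{-5}$)
$\frac{1}{u - 54975} = \frac{1}{- \frac{6}{67255} - 54975} = \frac{1}{- \frac{3697343631}{67255}} = - \frac{67255}{3697343631}$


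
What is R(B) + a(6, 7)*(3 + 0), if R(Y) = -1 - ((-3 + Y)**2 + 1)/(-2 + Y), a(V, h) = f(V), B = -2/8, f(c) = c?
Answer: 797/36 ≈ 22.139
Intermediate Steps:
B = -1/4 (B = -2*1/8 = -1/4 ≈ -0.25000)
a(V, h) = V
R(Y) = -1 - (1 + (-3 + Y)**2)/(-2 + Y)
R(B) + a(6, 7)*(3 + 0) = (1 - 1*(-1/4) - (-3 - 1/4)**2)/(-2 - 1/4) + 6*(3 + 0) = (1 + 1/4 - (-13/4)**2)/(-9/4) + 6*3 = -4*(1 + 1/4 - 1*169/16)/9 + 18 = -4*(1 + 1/4 - 169/16)/9 + 18 = -4/9*(-149/16) + 18 = 149/36 + 18 = 797/36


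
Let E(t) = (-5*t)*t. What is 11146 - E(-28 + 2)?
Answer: 14526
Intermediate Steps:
E(t) = -5*t²
11146 - E(-28 + 2) = 11146 - (-5)*(-28 + 2)² = 11146 - (-5)*(-26)² = 11146 - (-5)*676 = 11146 - 1*(-3380) = 11146 + 3380 = 14526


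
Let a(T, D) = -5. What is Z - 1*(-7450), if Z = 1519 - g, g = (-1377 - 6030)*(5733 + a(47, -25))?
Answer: 42436265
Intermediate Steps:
g = -42427296 (g = (-1377 - 6030)*(5733 - 5) = -7407*5728 = -42427296)
Z = 42428815 (Z = 1519 - 1*(-42427296) = 1519 + 42427296 = 42428815)
Z - 1*(-7450) = 42428815 - 1*(-7450) = 42428815 + 7450 = 42436265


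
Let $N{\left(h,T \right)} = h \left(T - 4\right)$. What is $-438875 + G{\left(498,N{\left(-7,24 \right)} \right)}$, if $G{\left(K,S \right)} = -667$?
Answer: $-439542$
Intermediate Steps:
$N{\left(h,T \right)} = h \left(-4 + T\right)$ ($N{\left(h,T \right)} = h \left(T - 4\right) = h \left(-4 + T\right)$)
$-438875 + G{\left(498,N{\left(-7,24 \right)} \right)} = -438875 - 667 = -439542$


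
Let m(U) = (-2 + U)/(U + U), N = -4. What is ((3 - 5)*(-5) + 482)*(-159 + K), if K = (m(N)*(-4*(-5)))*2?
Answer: -63468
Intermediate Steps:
m(U) = (-2 + U)/(2*U) (m(U) = (-2 + U)/((2*U)) = (-2 + U)*(1/(2*U)) = (-2 + U)/(2*U))
K = 30 (K = (((1/2)*(-2 - 4)/(-4))*(-4*(-5)))*2 = (((1/2)*(-1/4)*(-6))*20)*2 = ((3/4)*20)*2 = 15*2 = 30)
((3 - 5)*(-5) + 482)*(-159 + K) = ((3 - 5)*(-5) + 482)*(-159 + 30) = (-2*(-5) + 482)*(-129) = (10 + 482)*(-129) = 492*(-129) = -63468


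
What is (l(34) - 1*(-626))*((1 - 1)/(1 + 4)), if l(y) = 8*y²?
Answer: 0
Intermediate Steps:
(l(34) - 1*(-626))*((1 - 1)/(1 + 4)) = (8*34² - 1*(-626))*((1 - 1)/(1 + 4)) = (8*1156 + 626)*(0/5) = (9248 + 626)*(0*(⅕)) = 9874*0 = 0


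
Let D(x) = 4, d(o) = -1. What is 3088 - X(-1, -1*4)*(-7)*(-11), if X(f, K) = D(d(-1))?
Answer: 2780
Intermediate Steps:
X(f, K) = 4
3088 - X(-1, -1*4)*(-7)*(-11) = 3088 - 4*(-7)*(-11) = 3088 - (-28)*(-11) = 3088 - 1*308 = 3088 - 308 = 2780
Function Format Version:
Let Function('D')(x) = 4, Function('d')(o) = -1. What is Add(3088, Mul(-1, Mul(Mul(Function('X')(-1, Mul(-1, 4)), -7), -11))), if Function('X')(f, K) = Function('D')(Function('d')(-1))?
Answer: 2780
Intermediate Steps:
Function('X')(f, K) = 4
Add(3088, Mul(-1, Mul(Mul(Function('X')(-1, Mul(-1, 4)), -7), -11))) = Add(3088, Mul(-1, Mul(Mul(4, -7), -11))) = Add(3088, Mul(-1, Mul(-28, -11))) = Add(3088, Mul(-1, 308)) = Add(3088, -308) = 2780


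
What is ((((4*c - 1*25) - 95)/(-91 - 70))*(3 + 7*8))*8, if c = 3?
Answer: 50976/161 ≈ 316.62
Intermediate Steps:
((((4*c - 1*25) - 95)/(-91 - 70))*(3 + 7*8))*8 = ((((4*3 - 1*25) - 95)/(-91 - 70))*(3 + 7*8))*8 = ((((12 - 25) - 95)/(-161))*(3 + 56))*8 = (((-13 - 95)*(-1/161))*59)*8 = (-108*(-1/161)*59)*8 = ((108/161)*59)*8 = (6372/161)*8 = 50976/161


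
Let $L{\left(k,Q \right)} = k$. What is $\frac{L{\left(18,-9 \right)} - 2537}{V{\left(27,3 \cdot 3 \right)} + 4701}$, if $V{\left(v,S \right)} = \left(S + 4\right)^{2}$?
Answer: $- \frac{2519}{4870} \approx -0.51725$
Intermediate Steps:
$V{\left(v,S \right)} = \left(4 + S\right)^{2}$
$\frac{L{\left(18,-9 \right)} - 2537}{V{\left(27,3 \cdot 3 \right)} + 4701} = \frac{18 - 2537}{\left(4 + 3 \cdot 3\right)^{2} + 4701} = - \frac{2519}{\left(4 + 9\right)^{2} + 4701} = - \frac{2519}{13^{2} + 4701} = - \frac{2519}{169 + 4701} = - \frac{2519}{4870}$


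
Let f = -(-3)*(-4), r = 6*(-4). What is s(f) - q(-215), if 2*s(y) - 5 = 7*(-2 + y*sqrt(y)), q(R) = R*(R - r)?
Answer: -82139/2 - 84*I*sqrt(3) ≈ -41070.0 - 145.49*I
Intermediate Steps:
r = -24
f = -12 (f = -1*12 = -12)
q(R) = R*(24 + R) (q(R) = R*(R - 1*(-24)) = R*(R + 24) = R*(24 + R))
s(y) = -9/2 + 7*y**(3/2)/2 (s(y) = 5/2 + (7*(-2 + y*sqrt(y)))/2 = 5/2 + (7*(-2 + y**(3/2)))/2 = 5/2 + (-14 + 7*y**(3/2))/2 = 5/2 + (-7 + 7*y**(3/2)/2) = -9/2 + 7*y**(3/2)/2)
s(f) - q(-215) = (-9/2 + 7*(-12)**(3/2)/2) - (-215)*(24 - 215) = (-9/2 + 7*(-24*I*sqrt(3))/2) - (-215)*(-191) = (-9/2 - 84*I*sqrt(3)) - 1*41065 = (-9/2 - 84*I*sqrt(3)) - 41065 = -82139/2 - 84*I*sqrt(3)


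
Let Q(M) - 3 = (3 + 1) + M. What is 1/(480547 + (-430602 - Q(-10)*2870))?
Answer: 1/58555 ≈ 1.7078e-5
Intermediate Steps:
Q(M) = 7 + M (Q(M) = 3 + ((3 + 1) + M) = 3 + (4 + M) = 7 + M)
1/(480547 + (-430602 - Q(-10)*2870)) = 1/(480547 + (-430602 - (7 - 10)*2870)) = 1/(480547 + (-430602 - (-3)*2870)) = 1/(480547 + (-430602 - 1*(-8610))) = 1/(480547 + (-430602 + 8610)) = 1/(480547 - 421992) = 1/58555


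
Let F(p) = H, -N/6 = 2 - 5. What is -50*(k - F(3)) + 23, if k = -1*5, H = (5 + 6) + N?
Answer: 1723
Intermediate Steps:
N = 18 (N = -6*(2 - 5) = -6*(-3) = 18)
H = 29 (H = (5 + 6) + 18 = 11 + 18 = 29)
k = -5
F(p) = 29
-50*(k - F(3)) + 23 = -50*(-5 - 1*29) + 23 = -50*(-5 - 29) + 23 = -50*(-34) + 23 = 1700 + 23 = 1723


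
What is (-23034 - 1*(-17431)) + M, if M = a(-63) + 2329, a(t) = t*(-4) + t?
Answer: -3085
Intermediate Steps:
a(t) = -3*t (a(t) = -4*t + t = -3*t)
M = 2518 (M = -3*(-63) + 2329 = 189 + 2329 = 2518)
(-23034 - 1*(-17431)) + M = (-23034 - 1*(-17431)) + 2518 = (-23034 + 17431) + 2518 = -5603 + 2518 = -3085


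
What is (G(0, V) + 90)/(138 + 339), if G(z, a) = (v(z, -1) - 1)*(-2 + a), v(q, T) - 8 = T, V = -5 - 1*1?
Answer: 14/159 ≈ 0.088050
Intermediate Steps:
V = -6 (V = -5 - 1 = -6)
v(q, T) = 8 + T
G(z, a) = -12 + 6*a (G(z, a) = ((8 - 1) - 1)*(-2 + a) = (7 - 1)*(-2 + a) = 6*(-2 + a) = -12 + 6*a)
(G(0, V) + 90)/(138 + 339) = ((-12 + 6*(-6)) + 90)/(138 + 339) = ((-12 - 36) + 90)/477 = (-48 + 90)*(1/477) = 42*(1/477) = 14/159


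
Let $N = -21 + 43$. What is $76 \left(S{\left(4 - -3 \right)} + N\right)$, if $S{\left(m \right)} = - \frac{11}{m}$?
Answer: $\frac{10868}{7} \approx 1552.6$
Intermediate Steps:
$N = 22$
$76 \left(S{\left(4 - -3 \right)} + N\right) = 76 \left(- \frac{11}{4 - -3} + 22\right) = 76 \left(- \frac{11}{4 + 3} + 22\right) = 76 \left(- \frac{11}{7} + 22\right) = 76 \cdot \frac{143}{7} = \frac{10868}{7}$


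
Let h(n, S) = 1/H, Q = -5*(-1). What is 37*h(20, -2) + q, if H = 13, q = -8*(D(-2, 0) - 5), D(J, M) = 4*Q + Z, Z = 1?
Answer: -1627/13 ≈ -125.15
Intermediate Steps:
Q = 5
D(J, M) = 21 (D(J, M) = 4*5 + 1 = 20 + 1 = 21)
q = -128 (q = -8*(21 - 5) = -8*16 = -128)
h(n, S) = 1/13
37*h(20, -2) + q = 37*(1/13) - 128 = 37/13 - 128 = -1627/13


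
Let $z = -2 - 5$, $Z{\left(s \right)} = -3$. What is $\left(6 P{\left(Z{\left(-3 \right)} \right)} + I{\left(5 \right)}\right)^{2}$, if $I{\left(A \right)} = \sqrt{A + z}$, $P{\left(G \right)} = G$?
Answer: $\left(18 - i \sqrt{2}\right)^{2} \approx 322.0 - 50.912 i$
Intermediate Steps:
$z = -7$ ($z = -2 - 5 = -7$)
$I{\left(A \right)} = \sqrt{-7 + A}$ ($I{\left(A \right)} = \sqrt{A - 7} = \sqrt{-7 + A}$)
$\left(6 P{\left(Z{\left(-3 \right)} \right)} + I{\left(5 \right)}\right)^{2} = \left(6 \left(-3\right) + \sqrt{-7 + 5}\right)^{2} = \left(-18 + \sqrt{-2}\right)^{2} = \left(-18 + i \sqrt{2}\right)^{2}$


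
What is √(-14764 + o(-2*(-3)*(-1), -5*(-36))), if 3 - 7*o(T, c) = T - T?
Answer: I*√723415/7 ≈ 121.51*I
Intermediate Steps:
o(T, c) = 3/7 (o(T, c) = 3/7 - (T - T)/7 = 3/7 - ⅐*0 = 3/7 + 0 = 3/7)
√(-14764 + o(-2*(-3)*(-1), -5*(-36))) = √(-14764 + 3/7) = √(-103345/7) = I*√723415/7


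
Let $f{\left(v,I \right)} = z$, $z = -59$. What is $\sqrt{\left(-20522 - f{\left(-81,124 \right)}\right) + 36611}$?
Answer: $2 \sqrt{4037} \approx 127.07$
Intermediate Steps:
$f{\left(v,I \right)} = -59$
$\sqrt{\left(-20522 - f{\left(-81,124 \right)}\right) + 36611} = \sqrt{\left(-20522 - -59\right) + 36611} = \sqrt{\left(-20522 + 59\right) + 36611} = \sqrt{-20463 + 36611} = \sqrt{16148} = 2 \sqrt{4037}$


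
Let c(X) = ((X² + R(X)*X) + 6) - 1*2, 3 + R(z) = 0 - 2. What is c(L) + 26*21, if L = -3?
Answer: 574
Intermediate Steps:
R(z) = -5 (R(z) = -3 + (0 - 2) = -3 - 2 = -5)
c(X) = 4 + X² - 5*X (c(X) = ((X² - 5*X) + 6) - 1*2 = (6 + X² - 5*X) - 2 = 4 + X² - 5*X)
c(L) + 26*21 = (4 + (-3)² - 5*(-3)) + 26*21 = (4 + 9 + 15) + 546 = 28 + 546 = 574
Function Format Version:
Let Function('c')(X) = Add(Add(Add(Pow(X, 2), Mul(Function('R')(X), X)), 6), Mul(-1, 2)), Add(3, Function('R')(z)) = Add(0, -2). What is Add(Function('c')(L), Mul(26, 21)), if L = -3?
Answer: 574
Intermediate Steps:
Function('R')(z) = -5 (Function('R')(z) = Add(-3, Add(0, -2)) = Add(-3, -2) = -5)
Function('c')(X) = Add(4, Pow(X, 2), Mul(-5, X)) (Function('c')(X) = Add(Add(Add(Pow(X, 2), Mul(-5, X)), 6), Mul(-1, 2)) = Add(Add(6, Pow(X, 2), Mul(-5, X)), -2) = Add(4, Pow(X, 2), Mul(-5, X)))
Add(Function('c')(L), Mul(26, 21)) = Add(Add(4, Pow(-3, 2), Mul(-5, -3)), Mul(26, 21)) = Add(Add(4, 9, 15), 546) = Add(28, 546) = 574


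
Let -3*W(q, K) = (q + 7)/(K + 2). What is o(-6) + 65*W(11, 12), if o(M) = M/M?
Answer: -188/7 ≈ -26.857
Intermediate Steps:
W(q, K) = -(7 + q)/(3*(2 + K)) (W(q, K) = -(q + 7)/(3*(K + 2)) = -(7 + q)/(3*(2 + K)))
o(M) = 1
o(-6) + 65*W(11, 12) = 1 + 65*((-7 - 1*11)/(3*(2 + 12))) = 1 + 65*((⅓)*(-7 - 11)/14) = 1 + 65*((⅓)*(1/14)*(-18)) = 1 + 65*(-3/7) = 1 - 195/7 = -188/7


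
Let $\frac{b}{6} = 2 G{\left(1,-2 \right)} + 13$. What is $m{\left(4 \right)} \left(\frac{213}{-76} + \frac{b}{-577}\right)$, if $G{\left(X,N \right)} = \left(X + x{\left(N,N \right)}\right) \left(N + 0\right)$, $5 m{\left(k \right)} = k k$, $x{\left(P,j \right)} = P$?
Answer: $- \frac{522612}{54815} \approx -9.5341$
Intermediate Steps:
$m{\left(k \right)} = \frac{k^{2}}{5}$ ($m{\left(k \right)} = \frac{k k}{5} = \frac{k^{2}}{5}$)
$G{\left(X,N \right)} = N \left(N + X\right)$ ($G{\left(X,N \right)} = \left(X + N\right) \left(N + 0\right) = \left(N + X\right) N = N \left(N + X\right)$)
$b = 102$ ($b = 6 \left(2 \left(- 2 \left(-2 + 1\right)\right) + 13\right) = 6 \left(2 \left(\left(-2\right) \left(-1\right)\right) + 13\right) = 6 \left(2 \cdot 2 + 13\right) = 6 \left(4 + 13\right) = 6 \cdot 17 = 102$)
$m{\left(4 \right)} \left(\frac{213}{-76} + \frac{b}{-577}\right) = \frac{4^{2}}{5} \left(\frac{213}{-76} + \frac{102}{-577}\right) = \frac{1}{5} \cdot 16 \left(213 \left(- \frac{1}{76}\right) + 102 \left(- \frac{1}{577}\right)\right) = \frac{16 \left(- \frac{213}{76} - \frac{102}{577}\right)}{5} = \frac{16}{5} \left(- \frac{130653}{43852}\right) = - \frac{522612}{54815}$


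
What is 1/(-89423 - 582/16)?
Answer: -8/715675 ≈ -1.1178e-5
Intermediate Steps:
1/(-89423 - 582/16) = 1/(-89423 - 582*1/16) = 1/(-89423 - 291/8) = 1/(-715675/8) = -8/715675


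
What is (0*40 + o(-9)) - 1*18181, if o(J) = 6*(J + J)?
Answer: -18289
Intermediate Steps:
o(J) = 12*J (o(J) = 6*(2*J) = 12*J)
(0*40 + o(-9)) - 1*18181 = (0*40 + 12*(-9)) - 1*18181 = (0 - 108) - 18181 = -108 - 18181 = -18289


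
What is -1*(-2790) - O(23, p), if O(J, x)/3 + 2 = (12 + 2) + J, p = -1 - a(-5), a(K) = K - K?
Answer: 2685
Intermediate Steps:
a(K) = 0
p = -1 (p = -1 - 1*0 = -1 + 0 = -1)
O(J, x) = 36 + 3*J (O(J, x) = -6 + 3*((12 + 2) + J) = -6 + 3*(14 + J) = -6 + (42 + 3*J) = 36 + 3*J)
-1*(-2790) - O(23, p) = -1*(-2790) - (36 + 3*23) = 2790 - (36 + 69) = 2790 - 1*105 = 2790 - 105 = 2685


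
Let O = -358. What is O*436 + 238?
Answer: -155850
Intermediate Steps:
O*436 + 238 = -358*436 + 238 = -156088 + 238 = -155850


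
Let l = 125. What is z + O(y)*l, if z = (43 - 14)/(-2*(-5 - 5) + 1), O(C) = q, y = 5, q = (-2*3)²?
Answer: 94529/21 ≈ 4501.4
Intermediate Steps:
q = 36 (q = (-6)² = 36)
O(C) = 36
z = 29/21 (z = 29/(-2*(-10) + 1) = 29/(20 + 1) = 29/21 ≈ 1.3810)
z + O(y)*l = 29/21 + 36*125 = 29/21 + 4500 = 94529/21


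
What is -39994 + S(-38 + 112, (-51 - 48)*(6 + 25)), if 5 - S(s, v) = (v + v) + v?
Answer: -30782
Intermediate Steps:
S(s, v) = 5 - 3*v (S(s, v) = 5 - ((v + v) + v) = 5 - (2*v + v) = 5 - 3*v)
-39994 + S(-38 + 112, (-51 - 48)*(6 + 25)) = -39994 + (5 - 3*(-51 - 48)*(6 + 25)) = -39994 + (5 - (-297)*31) = -39994 + (5 - 3*(-3069)) = -39994 + (5 + 9207) = -39994 + 9212 = -30782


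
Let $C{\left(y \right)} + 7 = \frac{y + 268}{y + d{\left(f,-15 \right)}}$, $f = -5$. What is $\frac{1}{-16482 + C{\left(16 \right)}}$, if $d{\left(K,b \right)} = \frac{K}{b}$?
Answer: $- \frac{49}{807109} \approx -6.0711 \cdot 10^{-5}$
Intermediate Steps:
$C{\left(y \right)} = -7 + \frac{268 + y}{\frac{1}{3} + y}$ ($C{\left(y \right)} = -7 + \frac{y + 268}{y - \frac{5}{-15}} = -7 + \frac{268 + y}{y - - \frac{1}{3}} = -7 + \frac{268 + y}{y + \frac{1}{3}} = -7 + \frac{268 + y}{\frac{1}{3} + y}$)
$\frac{1}{-16482 + C{\left(16 \right)}} = \frac{1}{-16482 + \frac{797 - 288}{1 + 3 \cdot 16}} = \frac{1}{-16482 + \frac{797 - 288}{1 + 48}} = \frac{1}{-16482 + \frac{1}{49} \cdot 509} = \frac{1}{-16482 + \frac{509}{49}} = \frac{1}{- \frac{807109}{49}} = - \frac{49}{807109}$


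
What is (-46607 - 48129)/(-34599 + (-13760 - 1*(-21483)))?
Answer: 23684/6719 ≈ 3.5249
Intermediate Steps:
(-46607 - 48129)/(-34599 + (-13760 - 1*(-21483))) = -94736/(-34599 + (-13760 + 21483)) = -94736/(-34599 + 7723) = -94736/(-26876) = -94736*(-1/26876) = 23684/6719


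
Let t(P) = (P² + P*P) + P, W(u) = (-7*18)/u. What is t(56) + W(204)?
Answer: 215131/34 ≈ 6327.4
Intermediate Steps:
W(u) = -126/u
t(P) = P + 2*P² (t(P) = (P² + P²) + P = 2*P² + P = P + 2*P²)
t(56) + W(204) = 56*(1 + 2*56) - 126/204 = 56*(1 + 112) - 126*1/204 = 56*113 - 21/34 = 6328 - 21/34 = 215131/34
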